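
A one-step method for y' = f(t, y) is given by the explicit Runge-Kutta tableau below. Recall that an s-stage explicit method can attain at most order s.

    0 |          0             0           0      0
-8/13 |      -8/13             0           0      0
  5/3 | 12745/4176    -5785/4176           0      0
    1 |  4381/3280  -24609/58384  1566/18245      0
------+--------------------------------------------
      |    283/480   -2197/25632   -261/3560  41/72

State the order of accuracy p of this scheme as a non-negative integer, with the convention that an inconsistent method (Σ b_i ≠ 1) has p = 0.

b = (283/480, -2197/25632, -261/3560, 41/72)
c = (0, -8/13, 5/3, 1)
Ac = (0, 0, 445/522, 33/82)
Σ b_i: 283/480·1 + (-2197/25632)·1 + (-261/3560)·1 + 41/72·1 = 1 ✓
b·c: (-2197/25632)·(-8/13) + (-261/3560)·5/3 + 41/72·1 = 1/2 ✓
b·c²: (-2197/25632)·64/169 + (-261/3560)·25/9 + 41/72·1 = 1/3 ✓
b·Ac: (-261/3560)·445/522 + 41/72·33/82 = 1/6 ✓
b·c³: (-2197/25632)·(-512/2197) + (-261/3560)·125/27 + 41/72·1 = 1/4 ✓
b·(c∘Ac): (-261/3560)·2225/1566 + 41/72·33/82 = 1/8 ✓
b·Ac²: (-261/3560)·(-1780/3393) + 41/72·42/533 = 1/12 ✓
b·A²c: 41/72·3/41 = 1/24 ✓; 4 stages ⇒ order 4.

4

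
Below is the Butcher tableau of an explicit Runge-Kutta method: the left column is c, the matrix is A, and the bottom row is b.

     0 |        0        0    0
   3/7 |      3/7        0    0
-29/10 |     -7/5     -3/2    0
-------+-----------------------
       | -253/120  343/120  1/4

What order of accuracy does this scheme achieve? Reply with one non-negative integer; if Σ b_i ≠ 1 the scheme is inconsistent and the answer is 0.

2

b = (-253/120, 343/120, 1/4)
c = (0, 3/7, -29/10)
Ac = (0, 0, -9/14)
Σ b_i: (-253/120)·1 + 343/120·1 + 1/4·1 = 1 ✓
b·c: 343/120·3/7 + 1/4·(-29/10) = 1/2 ✓
b·c²: 343/120·9/49 + 1/4·841/100 = 1051/400 ≠ 1/3 ⇒ order 2.
b·Ac: 1/4·(-9/14) = -9/56 ≠ 1/6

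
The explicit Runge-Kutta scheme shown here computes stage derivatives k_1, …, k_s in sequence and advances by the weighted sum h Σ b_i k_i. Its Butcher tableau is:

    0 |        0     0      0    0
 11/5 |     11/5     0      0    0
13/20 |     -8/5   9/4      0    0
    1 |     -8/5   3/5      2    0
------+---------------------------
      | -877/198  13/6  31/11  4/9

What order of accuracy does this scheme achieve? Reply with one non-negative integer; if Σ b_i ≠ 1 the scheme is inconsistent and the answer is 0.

1

b = (-877/198, 13/6, 31/11, 4/9)
c = (0, 11/5, 13/20, 1)
Ac = (0, 0, 99/20, 131/50)
Σ b_i: (-877/198)·1 + 13/6·1 + 31/11·1 + 4/9·1 = 1 ✓
b·c: 13/6·11/5 + 31/11·13/20 + 4/9·1 = 2789/396 ≠ 1/2 ⇒ order 1.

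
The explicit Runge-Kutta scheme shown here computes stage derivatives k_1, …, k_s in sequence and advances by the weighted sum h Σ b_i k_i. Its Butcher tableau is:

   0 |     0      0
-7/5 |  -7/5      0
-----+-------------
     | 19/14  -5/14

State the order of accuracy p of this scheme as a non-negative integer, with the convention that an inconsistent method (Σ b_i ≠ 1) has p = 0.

2

b = (19/14, -5/14)
c = (0, -7/5)
Σ b_i: 19/14·1 + (-5/14)·1 = 1 ✓
b·c: (-5/14)·(-7/5) = 1/2 ✓; 2 stages ⇒ order 2.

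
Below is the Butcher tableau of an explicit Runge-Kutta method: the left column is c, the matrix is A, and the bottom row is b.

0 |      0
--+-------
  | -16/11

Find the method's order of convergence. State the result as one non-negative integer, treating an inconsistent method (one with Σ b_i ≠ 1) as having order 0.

0

b = (-16/11)
c = (0)
Σ b_i: (-16/11)·1 = -16/11 ≠ 1 ⇒ order 0.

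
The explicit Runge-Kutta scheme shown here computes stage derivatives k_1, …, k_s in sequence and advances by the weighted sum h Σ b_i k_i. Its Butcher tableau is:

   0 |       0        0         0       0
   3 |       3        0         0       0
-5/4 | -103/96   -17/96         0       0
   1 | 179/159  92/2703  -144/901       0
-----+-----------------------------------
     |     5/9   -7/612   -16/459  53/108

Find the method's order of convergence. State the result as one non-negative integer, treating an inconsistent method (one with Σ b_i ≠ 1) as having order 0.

4

b = (5/9, -7/612, -16/459, 53/108)
c = (0, 3, -5/4, 1)
Ac = (0, 0, -17/32, 16/53)
Σ b_i: 5/9·1 + (-7/612)·1 + (-16/459)·1 + 53/108·1 = 1 ✓
b·c: (-7/612)·3 + (-16/459)·(-5/4) + 53/108·1 = 1/2 ✓
b·c²: (-7/612)·9 + (-16/459)·25/16 + 53/108·1 = 1/3 ✓
b·Ac: (-16/459)·(-17/32) + 53/108·16/53 = 1/6 ✓
b·c³: (-7/612)·27 + (-16/459)·(-125/64) + 53/108·1 = 1/4 ✓
b·(c∘Ac): (-16/459)·85/128 + 53/108·16/53 = 1/8 ✓
b·Ac²: (-16/459)·(-51/32) + 53/108·3/53 = 1/12 ✓
b·A²c: 53/108·9/106 = 1/24 ✓; 4 stages ⇒ order 4.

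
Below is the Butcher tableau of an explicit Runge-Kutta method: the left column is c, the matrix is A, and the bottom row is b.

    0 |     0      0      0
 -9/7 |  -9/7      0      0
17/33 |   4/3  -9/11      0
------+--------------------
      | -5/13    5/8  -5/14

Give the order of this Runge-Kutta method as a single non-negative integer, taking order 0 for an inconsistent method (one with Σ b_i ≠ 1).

0

b = (-5/13, 5/8, -5/14)
c = (0, -9/7, 17/33)
Ac = (0, 0, 81/77)
Σ b_i: (-5/13)·1 + 5/8·1 + (-5/14)·1 = -85/728 ≠ 1 ⇒ order 0.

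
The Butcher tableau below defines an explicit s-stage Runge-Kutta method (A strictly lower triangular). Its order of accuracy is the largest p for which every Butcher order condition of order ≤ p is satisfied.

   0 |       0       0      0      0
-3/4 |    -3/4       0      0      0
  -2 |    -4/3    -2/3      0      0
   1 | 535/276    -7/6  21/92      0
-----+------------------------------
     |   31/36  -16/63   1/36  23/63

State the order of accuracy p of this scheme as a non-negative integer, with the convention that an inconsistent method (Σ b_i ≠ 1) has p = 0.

4

b = (31/36, -16/63, 1/36, 23/63)
c = (0, -3/4, -2, 1)
Ac = (0, 0, 1/2, 77/184)
Σ b_i: 31/36·1 + (-16/63)·1 + 1/36·1 + 23/63·1 = 1 ✓
b·c: (-16/63)·(-3/4) + 1/36·(-2) + 23/63·1 = 1/2 ✓
b·c²: (-16/63)·9/16 + 1/36·4 + 23/63·1 = 1/3 ✓
b·Ac: 1/36·1/2 + 23/63·77/184 = 1/6 ✓
b·c³: (-16/63)·(-27/64) + 1/36·(-8) + 23/63·1 = 1/4 ✓
b·(c∘Ac): 1/36·(-1) + 23/63·77/184 = 1/8 ✓
b·Ac²: 1/36·(-3/8) + 23/63·189/736 = 1/12 ✓
b·A²c: 23/63·21/184 = 1/24 ✓; 4 stages ⇒ order 4.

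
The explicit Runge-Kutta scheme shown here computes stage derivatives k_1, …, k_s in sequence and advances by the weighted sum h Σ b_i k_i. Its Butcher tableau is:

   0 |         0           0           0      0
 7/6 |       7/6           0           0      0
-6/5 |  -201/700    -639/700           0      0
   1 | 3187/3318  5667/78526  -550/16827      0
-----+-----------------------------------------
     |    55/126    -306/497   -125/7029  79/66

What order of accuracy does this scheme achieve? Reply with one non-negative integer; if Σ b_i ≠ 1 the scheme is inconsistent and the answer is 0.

b = (55/126, -306/497, -125/7029, 79/66)
c = (0, 7/6, -6/5, 1)
Ac = (0, 0, -213/200, 39/316)
Σ b_i: 55/126·1 + (-306/497)·1 + (-125/7029)·1 + 79/66·1 = 1 ✓
b·c: (-306/497)·7/6 + (-125/7029)·(-6/5) + 79/66·1 = 1/2 ✓
b·c²: (-306/497)·49/36 + (-125/7029)·36/25 + 79/66·1 = 1/3 ✓
b·Ac: (-125/7029)·(-213/200) + 79/66·39/316 = 1/6 ✓
b·c³: (-306/497)·343/216 + (-125/7029)·(-216/125) + 79/66·1 = 1/4 ✓
b·(c∘Ac): (-125/7029)·639/500 + 79/66·39/316 = 1/8 ✓
b·Ac²: (-125/7029)·(-497/400) + 79/66·97/1896 = 1/12 ✓
b·A²c: 79/66·11/316 = 1/24 ✓; 4 stages ⇒ order 4.

4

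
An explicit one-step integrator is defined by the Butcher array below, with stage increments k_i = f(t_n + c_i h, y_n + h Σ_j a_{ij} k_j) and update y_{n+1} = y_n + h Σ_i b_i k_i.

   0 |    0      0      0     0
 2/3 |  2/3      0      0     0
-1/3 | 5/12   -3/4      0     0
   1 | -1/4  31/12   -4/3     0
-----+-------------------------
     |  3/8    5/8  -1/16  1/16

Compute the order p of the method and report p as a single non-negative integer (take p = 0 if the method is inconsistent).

b = (3/8, 5/8, -1/16, 1/16)
c = (0, 2/3, -1/3, 1)
Ac = (0, 0, -1/2, 13/6)
Σ b_i: 3/8·1 + 5/8·1 + (-1/16)·1 + 1/16·1 = 1 ✓
b·c: 5/8·2/3 + (-1/16)·(-1/3) + 1/16·1 = 1/2 ✓
b·c²: 5/8·4/9 + (-1/16)·1/9 + 1/16·1 = 1/3 ✓
b·Ac: (-1/16)·(-1/2) + 1/16·13/6 = 1/6 ✓
b·c³: 5/8·8/27 + (-1/16)·(-1/27) + 1/16·1 = 1/4 ✓
b·(c∘Ac): (-1/16)·1/6 + 1/16·13/6 = 1/8 ✓
b·Ac²: (-1/16)·(-1/3) + 1/16·1 = 1/12 ✓
b·A²c: 1/16·2/3 = 1/24 ✓; 4 stages ⇒ order 4.

4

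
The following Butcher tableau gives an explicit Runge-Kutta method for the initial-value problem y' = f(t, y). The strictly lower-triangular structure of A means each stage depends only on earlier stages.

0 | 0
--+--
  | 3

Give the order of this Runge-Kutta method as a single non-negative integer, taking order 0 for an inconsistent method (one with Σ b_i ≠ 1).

0

b = (3)
c = (0)
Σ b_i: 3·1 = 3 ≠ 1 ⇒ order 0.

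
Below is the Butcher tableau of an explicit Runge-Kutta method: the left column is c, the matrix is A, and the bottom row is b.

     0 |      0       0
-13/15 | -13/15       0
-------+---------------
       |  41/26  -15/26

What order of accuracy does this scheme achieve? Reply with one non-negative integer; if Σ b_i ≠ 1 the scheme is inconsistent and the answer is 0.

2

b = (41/26, -15/26)
c = (0, -13/15)
Σ b_i: 41/26·1 + (-15/26)·1 = 1 ✓
b·c: (-15/26)·(-13/15) = 1/2 ✓; 2 stages ⇒ order 2.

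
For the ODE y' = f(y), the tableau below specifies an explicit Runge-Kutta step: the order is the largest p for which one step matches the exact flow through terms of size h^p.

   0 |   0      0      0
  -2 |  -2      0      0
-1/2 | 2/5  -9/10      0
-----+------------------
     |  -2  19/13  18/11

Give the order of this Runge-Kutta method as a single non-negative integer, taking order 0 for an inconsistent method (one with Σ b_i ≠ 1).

b = (-2, 19/13, 18/11)
c = (0, -2, -1/2)
Ac = (0, 0, 9/5)
Σ b_i: (-2)·1 + 19/13·1 + 18/11·1 = 157/143 ≠ 1 ⇒ order 0.

0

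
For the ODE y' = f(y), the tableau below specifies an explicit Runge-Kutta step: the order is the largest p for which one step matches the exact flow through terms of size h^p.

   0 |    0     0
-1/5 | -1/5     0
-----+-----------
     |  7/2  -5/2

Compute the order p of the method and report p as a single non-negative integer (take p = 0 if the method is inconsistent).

2

b = (7/2, -5/2)
c = (0, -1/5)
Σ b_i: 7/2·1 + (-5/2)·1 = 1 ✓
b·c: (-5/2)·(-1/5) = 1/2 ✓; 2 stages ⇒ order 2.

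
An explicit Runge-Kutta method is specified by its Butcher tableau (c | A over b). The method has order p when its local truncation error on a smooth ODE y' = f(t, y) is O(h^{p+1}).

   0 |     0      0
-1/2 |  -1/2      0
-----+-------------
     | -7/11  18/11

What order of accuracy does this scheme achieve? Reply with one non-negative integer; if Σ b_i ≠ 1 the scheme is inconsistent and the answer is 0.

1

b = (-7/11, 18/11)
c = (0, -1/2)
Σ b_i: (-7/11)·1 + 18/11·1 = 1 ✓
b·c: 18/11·(-1/2) = -9/11 ≠ 1/2 ⇒ order 1.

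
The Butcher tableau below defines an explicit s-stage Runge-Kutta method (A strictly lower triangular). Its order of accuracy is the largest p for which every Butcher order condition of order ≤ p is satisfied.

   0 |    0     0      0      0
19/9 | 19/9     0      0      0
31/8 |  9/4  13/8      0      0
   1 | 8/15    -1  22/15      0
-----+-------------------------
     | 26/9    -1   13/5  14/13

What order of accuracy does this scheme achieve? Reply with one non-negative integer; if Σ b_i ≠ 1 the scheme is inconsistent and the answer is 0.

0

b = (26/9, -1, 13/5, 14/13)
c = (0, 19/9, 31/8, 1)
Ac = (0, 0, 247/72, 643/180)
Σ b_i: 26/9·1 + (-1)·1 + 13/5·1 + 14/13·1 = 3256/585 ≠ 1 ⇒ order 0.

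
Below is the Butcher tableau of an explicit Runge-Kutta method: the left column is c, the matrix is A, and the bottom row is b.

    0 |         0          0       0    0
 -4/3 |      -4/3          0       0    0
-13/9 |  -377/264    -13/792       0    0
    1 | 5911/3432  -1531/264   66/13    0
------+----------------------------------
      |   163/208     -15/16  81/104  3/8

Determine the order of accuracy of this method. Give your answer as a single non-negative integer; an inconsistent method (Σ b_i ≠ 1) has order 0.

b = (163/208, -15/16, 81/104, 3/8)
c = (0, -4/3, -13/9, 1)
Ac = (0, 0, 13/594, 79/198)
Σ b_i: 163/208·1 + (-15/16)·1 + 81/104·1 + 3/8·1 = 1 ✓
b·c: (-15/16)·(-4/3) + 81/104·(-13/9) + 3/8·1 = 1/2 ✓
b·c²: (-15/16)·16/9 + 81/104·169/81 + 3/8·1 = 1/3 ✓
b·Ac: 81/104·13/594 + 3/8·79/198 = 1/6 ✓
b·c³: (-15/16)·(-64/27) + 81/104·(-2197/729) + 3/8·1 = 1/4 ✓
b·(c∘Ac): 81/104·(-169/5346) + 3/8·79/198 = 1/8 ✓
b·Ac²: 81/104·(-26/891) + 3/8·28/99 = 1/12 ✓
b·A²c: 3/8·1/9 = 1/24 ✓; 4 stages ⇒ order 4.

4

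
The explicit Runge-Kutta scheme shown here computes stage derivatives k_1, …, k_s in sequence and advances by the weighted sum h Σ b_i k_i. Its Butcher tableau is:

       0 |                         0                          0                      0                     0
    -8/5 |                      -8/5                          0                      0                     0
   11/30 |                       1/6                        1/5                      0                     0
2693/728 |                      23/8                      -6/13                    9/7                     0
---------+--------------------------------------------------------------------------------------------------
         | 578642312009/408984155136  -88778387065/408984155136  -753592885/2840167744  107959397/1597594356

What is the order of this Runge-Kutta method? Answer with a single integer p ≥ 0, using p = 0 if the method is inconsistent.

b = (578642312009/408984155136, -88778387065/408984155136, -753592885/2840167744, 107959397/1597594356)
c = (0, -8/5, 11/30, 2693/728)
Ac = (0, 0, -8/25, 1101/910)
Σ b_i: 578642312009/408984155136·1 + (-88778387065/408984155136)·1 + (-753592885/2840167744)·1 + 107959397/1597594356·1 = 1 ✓
b·c: (-88778387065/408984155136)·(-8/5) + (-753592885/2840167744)·11/30 + 107959397/1597594356·2693/728 = 1/2 ✓
b·c²: (-88778387065/408984155136)·64/25 + (-753592885/2840167744)·121/900 + 107959397/1597594356·7252249/529984 = 1/3 ✓
b·Ac: (-753592885/2840167744)·(-8/25) + 107959397/1597594356·1101/910 = 1/6 ✓
b·c³: (-88778387065/408984155136)·(-512/125) + (-753592885/2840167744)·1331/27000 + 107959397/1597594356·19530306557/385828352 = 23986859886870383/5582633717606400 ≠ 1/4 ⇒ order 3.
b·(c∘Ac): (-753592885/2840167744)·(-44/375) + 107959397/1597594356·2964993/662480 = 23685324541/71004193600 ≠ 1/8
b·Ac²: (-753592885/2840167744)·64/125 + 107959397/1597594356·(-9179/9100) = -32593137781/159759435600 ≠ 1/12
b·A²c: 107959397/1597594356·(-72/175) = -30845542/1109440525 ≠ 1/24

3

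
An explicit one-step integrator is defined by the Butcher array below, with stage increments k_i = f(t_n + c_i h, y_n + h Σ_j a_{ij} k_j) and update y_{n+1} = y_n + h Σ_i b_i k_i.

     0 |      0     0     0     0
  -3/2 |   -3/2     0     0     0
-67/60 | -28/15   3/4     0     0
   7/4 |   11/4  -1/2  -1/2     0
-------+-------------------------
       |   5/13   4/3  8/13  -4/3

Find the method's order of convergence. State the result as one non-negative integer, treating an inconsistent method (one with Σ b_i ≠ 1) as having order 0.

1

b = (5/13, 4/3, 8/13, -4/3)
c = (0, -3/2, -67/60, 7/4)
Ac = (0, 0, -9/8, 157/120)
Σ b_i: 5/13·1 + 4/3·1 + 8/13·1 + (-4/3)·1 = 1 ✓
b·c: 4/3·(-3/2) + 8/13·(-67/60) + (-4/3)·7/4 = -979/195 ≠ 1/2 ⇒ order 1.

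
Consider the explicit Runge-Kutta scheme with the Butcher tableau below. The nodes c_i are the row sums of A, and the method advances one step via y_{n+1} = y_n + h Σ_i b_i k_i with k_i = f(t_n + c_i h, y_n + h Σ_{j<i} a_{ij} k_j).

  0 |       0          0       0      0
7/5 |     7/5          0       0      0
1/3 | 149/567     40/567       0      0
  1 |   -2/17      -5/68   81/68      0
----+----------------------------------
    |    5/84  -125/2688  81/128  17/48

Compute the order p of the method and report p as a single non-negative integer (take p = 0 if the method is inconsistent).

b = (5/84, -125/2688, 81/128, 17/48)
c = (0, 7/5, 1/3, 1)
Ac = (0, 0, 8/81, 5/17)
Σ b_i: 5/84·1 + (-125/2688)·1 + 81/128·1 + 17/48·1 = 1 ✓
b·c: (-125/2688)·7/5 + 81/128·1/3 + 17/48·1 = 1/2 ✓
b·c²: (-125/2688)·49/25 + 81/128·1/9 + 17/48·1 = 1/3 ✓
b·Ac: 81/128·8/81 + 17/48·5/17 = 1/6 ✓
b·c³: (-125/2688)·343/125 + 81/128·1/27 + 17/48·1 = 1/4 ✓
b·(c∘Ac): 81/128·8/243 + 17/48·5/17 = 1/8 ✓
b·Ac²: 81/128·56/405 + 17/48·(-1/85) = 1/12 ✓
b·A²c: 17/48·2/17 = 1/24 ✓; 4 stages ⇒ order 4.

4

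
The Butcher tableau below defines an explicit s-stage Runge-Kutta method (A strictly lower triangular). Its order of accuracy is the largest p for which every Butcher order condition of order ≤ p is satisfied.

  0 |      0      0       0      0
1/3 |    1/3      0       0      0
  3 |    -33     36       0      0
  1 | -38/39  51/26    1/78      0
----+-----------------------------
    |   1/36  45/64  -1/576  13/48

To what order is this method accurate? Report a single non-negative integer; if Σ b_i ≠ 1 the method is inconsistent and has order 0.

b = (1/36, 45/64, -1/576, 13/48)
c = (0, 1/3, 3, 1)
Ac = (0, 0, 12, 9/13)
Σ b_i: 1/36·1 + 45/64·1 + (-1/576)·1 + 13/48·1 = 1 ✓
b·c: 45/64·1/3 + (-1/576)·3 + 13/48·1 = 1/2 ✓
b·c²: 45/64·1/9 + (-1/576)·9 + 13/48·1 = 1/3 ✓
b·Ac: (-1/576)·12 + 13/48·9/13 = 1/6 ✓
b·c³: 45/64·1/27 + (-1/576)·27 + 13/48·1 = 1/4 ✓
b·(c∘Ac): (-1/576)·36 + 13/48·9/13 = 1/8 ✓
b·Ac²: (-1/576)·4 + 13/48·1/3 = 1/12 ✓
b·A²c: 13/48·2/13 = 1/24 ✓; 4 stages ⇒ order 4.

4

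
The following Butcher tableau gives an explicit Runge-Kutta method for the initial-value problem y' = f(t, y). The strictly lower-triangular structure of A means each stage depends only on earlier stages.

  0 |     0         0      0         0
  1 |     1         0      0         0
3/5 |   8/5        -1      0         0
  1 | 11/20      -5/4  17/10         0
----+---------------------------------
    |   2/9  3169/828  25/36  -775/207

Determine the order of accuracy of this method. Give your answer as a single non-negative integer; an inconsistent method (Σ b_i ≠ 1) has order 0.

3

b = (2/9, 3169/828, 25/36, -775/207)
c = (0, 1, 3/5, 1)
Ac = (0, 0, -1, -23/100)
Σ b_i: 2/9·1 + 3169/828·1 + 25/36·1 + (-775/207)·1 = 1 ✓
b·c: 3169/828·1 + 25/36·3/5 + (-775/207)·1 = 1/2 ✓
b·c²: 3169/828·1 + 25/36·9/25 + (-775/207)·1 = 1/3 ✓
b·Ac: 25/36·(-1) + (-775/207)·(-23/100) = 1/6 ✓
b·c³: 3169/828·1 + 25/36·27/125 + (-775/207)·1 = 7/30 ≠ 1/4 ⇒ order 3.
b·(c∘Ac): 25/36·(-3/5) + (-775/207)·(-23/100) = 4/9 ≠ 1/8
b·Ac²: 25/36·(-1) + (-775/207)·(-319/500) = 1169/690 ≠ 1/12
b·A²c: (-775/207)·(-17/10) = 2635/414 ≠ 1/24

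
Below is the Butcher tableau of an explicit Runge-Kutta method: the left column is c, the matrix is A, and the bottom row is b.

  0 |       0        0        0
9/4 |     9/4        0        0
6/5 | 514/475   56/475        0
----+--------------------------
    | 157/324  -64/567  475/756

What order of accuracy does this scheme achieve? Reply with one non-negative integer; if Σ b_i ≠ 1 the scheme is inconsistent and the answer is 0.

3

b = (157/324, -64/567, 475/756)
c = (0, 9/4, 6/5)
Ac = (0, 0, 126/475)
Σ b_i: 157/324·1 + (-64/567)·1 + 475/756·1 = 1 ✓
b·c: (-64/567)·9/4 + 475/756·6/5 = 1/2 ✓
b·c²: (-64/567)·81/16 + 475/756·36/25 = 1/3 ✓
b·Ac: 475/756·126/475 = 1/6 ✓; 3 stages ⇒ order 3.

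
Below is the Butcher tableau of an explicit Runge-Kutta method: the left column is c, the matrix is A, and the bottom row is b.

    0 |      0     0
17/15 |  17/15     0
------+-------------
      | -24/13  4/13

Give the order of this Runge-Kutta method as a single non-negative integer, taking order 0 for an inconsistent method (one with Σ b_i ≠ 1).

0

b = (-24/13, 4/13)
c = (0, 17/15)
Σ b_i: (-24/13)·1 + 4/13·1 = -20/13 ≠ 1 ⇒ order 0.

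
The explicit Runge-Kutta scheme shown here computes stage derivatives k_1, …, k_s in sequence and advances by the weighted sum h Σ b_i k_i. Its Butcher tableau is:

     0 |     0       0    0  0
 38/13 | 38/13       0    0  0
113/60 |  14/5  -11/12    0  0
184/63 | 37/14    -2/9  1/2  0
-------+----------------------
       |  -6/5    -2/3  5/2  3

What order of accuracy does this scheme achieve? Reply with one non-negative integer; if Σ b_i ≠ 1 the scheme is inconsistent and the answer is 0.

0

b = (-6/5, -2/3, 5/2, 3)
c = (0, 38/13, 113/60, 184/63)
Ac = (0, 0, -209/78, 1367/4680)
Σ b_i: (-6/5)·1 + (-2/3)·1 + 5/2·1 + 3·1 = 109/30 ≠ 1 ⇒ order 0.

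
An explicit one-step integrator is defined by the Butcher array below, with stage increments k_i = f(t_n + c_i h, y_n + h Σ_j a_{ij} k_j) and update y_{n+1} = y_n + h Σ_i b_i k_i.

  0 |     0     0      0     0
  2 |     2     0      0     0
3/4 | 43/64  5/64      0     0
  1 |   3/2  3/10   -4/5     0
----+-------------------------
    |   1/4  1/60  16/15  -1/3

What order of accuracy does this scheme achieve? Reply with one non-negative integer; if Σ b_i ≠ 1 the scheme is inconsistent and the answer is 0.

b = (1/4, 1/60, 16/15, -1/3)
c = (0, 2, 3/4, 1)
Ac = (0, 0, 5/32, 0)
Σ b_i: 1/4·1 + 1/60·1 + 16/15·1 + (-1/3)·1 = 1 ✓
b·c: 1/60·2 + 16/15·3/4 + (-1/3)·1 = 1/2 ✓
b·c²: 1/60·4 + 16/15·9/16 + (-1/3)·1 = 1/3 ✓
b·Ac: 16/15·5/32 = 1/6 ✓
b·c³: 1/60·8 + 16/15·27/64 + (-1/3)·1 = 1/4 ✓
b·(c∘Ac): 16/15·15/128 = 1/8 ✓
b·Ac²: 16/15·5/16 + (-1/3)·3/4 = 1/12 ✓
b·A²c: (-1/3)·(-1/8) = 1/24 ✓; 4 stages ⇒ order 4.

4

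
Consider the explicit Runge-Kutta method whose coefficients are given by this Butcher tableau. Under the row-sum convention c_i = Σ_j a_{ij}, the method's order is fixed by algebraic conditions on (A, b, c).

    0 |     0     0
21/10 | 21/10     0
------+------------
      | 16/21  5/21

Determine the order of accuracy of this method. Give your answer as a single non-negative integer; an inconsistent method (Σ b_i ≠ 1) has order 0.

b = (16/21, 5/21)
c = (0, 21/10)
Σ b_i: 16/21·1 + 5/21·1 = 1 ✓
b·c: 5/21·21/10 = 1/2 ✓; 2 stages ⇒ order 2.

2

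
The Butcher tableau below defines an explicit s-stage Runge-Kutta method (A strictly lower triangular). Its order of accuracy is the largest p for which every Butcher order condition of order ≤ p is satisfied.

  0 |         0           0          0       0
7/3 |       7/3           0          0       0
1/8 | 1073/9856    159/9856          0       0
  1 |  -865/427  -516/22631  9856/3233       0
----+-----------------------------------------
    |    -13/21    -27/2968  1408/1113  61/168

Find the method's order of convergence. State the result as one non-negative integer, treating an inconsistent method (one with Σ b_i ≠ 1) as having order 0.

b = (-13/21, -27/2968, 1408/1113, 61/168)
c = (0, 7/3, 1/8, 1)
Ac = (0, 0, 53/1408, 20/61)
Σ b_i: (-13/21)·1 + (-27/2968)·1 + 1408/1113·1 + 61/168·1 = 1 ✓
b·c: (-27/2968)·7/3 + 1408/1113·1/8 + 61/168·1 = 1/2 ✓
b·c²: (-27/2968)·49/9 + 1408/1113·1/64 + 61/168·1 = 1/3 ✓
b·Ac: 1408/1113·53/1408 + 61/168·20/61 = 1/6 ✓
b·c³: (-27/2968)·343/27 + 1408/1113·1/512 + 61/168·1 = 1/4 ✓
b·(c∘Ac): 1408/1113·53/11264 + 61/168·20/61 = 1/8 ✓
b·Ac²: 1408/1113·371/4224 + 61/168·(-14/183) = 1/12 ✓
b·A²c: 61/168·7/61 = 1/24 ✓; 4 stages ⇒ order 4.

4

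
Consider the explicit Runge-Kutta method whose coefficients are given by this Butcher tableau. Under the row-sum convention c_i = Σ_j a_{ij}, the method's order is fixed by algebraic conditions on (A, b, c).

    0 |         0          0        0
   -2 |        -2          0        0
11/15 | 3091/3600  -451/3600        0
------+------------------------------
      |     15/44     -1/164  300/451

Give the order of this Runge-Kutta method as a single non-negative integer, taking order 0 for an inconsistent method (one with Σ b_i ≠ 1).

3

b = (15/44, -1/164, 300/451)
c = (0, -2, 11/15)
Ac = (0, 0, 451/1800)
Σ b_i: 15/44·1 + (-1/164)·1 + 300/451·1 = 1 ✓
b·c: (-1/164)·(-2) + 300/451·11/15 = 1/2 ✓
b·c²: (-1/164)·4 + 300/451·121/225 = 1/3 ✓
b·Ac: 300/451·451/1800 = 1/6 ✓; 3 stages ⇒ order 3.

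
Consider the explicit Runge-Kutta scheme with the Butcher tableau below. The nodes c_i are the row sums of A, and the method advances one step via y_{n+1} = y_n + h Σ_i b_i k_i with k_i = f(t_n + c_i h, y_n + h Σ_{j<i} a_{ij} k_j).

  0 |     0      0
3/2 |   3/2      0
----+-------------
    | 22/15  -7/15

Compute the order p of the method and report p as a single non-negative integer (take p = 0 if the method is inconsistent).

1

b = (22/15, -7/15)
c = (0, 3/2)
Σ b_i: 22/15·1 + (-7/15)·1 = 1 ✓
b·c: (-7/15)·3/2 = -7/10 ≠ 1/2 ⇒ order 1.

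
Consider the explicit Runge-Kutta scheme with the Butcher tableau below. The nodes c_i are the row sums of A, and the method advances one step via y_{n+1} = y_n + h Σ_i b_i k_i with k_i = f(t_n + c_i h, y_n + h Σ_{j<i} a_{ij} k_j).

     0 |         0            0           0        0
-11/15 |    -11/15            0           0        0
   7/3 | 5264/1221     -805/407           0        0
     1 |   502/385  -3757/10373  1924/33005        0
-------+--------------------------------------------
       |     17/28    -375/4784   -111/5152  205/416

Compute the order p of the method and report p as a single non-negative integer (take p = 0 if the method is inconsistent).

b = (17/28, -375/4784, -111/5152, 205/416)
c = (0, -11/15, 7/3, 1)
Ac = (0, 0, 161/111, 247/615)
Σ b_i: 17/28·1 + (-375/4784)·1 + (-111/5152)·1 + 205/416·1 = 1 ✓
b·c: (-375/4784)·(-11/15) + (-111/5152)·7/3 + 205/416·1 = 1/2 ✓
b·c²: (-375/4784)·121/225 + (-111/5152)·49/9 + 205/416·1 = 1/3 ✓
b·Ac: (-111/5152)·161/111 + 205/416·247/615 = 1/6 ✓
b·c³: (-375/4784)·(-1331/3375) + (-111/5152)·343/27 + 205/416·1 = 1/4 ✓
b·(c∘Ac): (-111/5152)·1127/333 + 205/416·247/615 = 1/8 ✓
b·Ac²: (-111/5152)·(-1771/1665) + 205/416·377/3075 = 1/12 ✓
b·A²c: 205/416·52/615 = 1/24 ✓; 4 stages ⇒ order 4.

4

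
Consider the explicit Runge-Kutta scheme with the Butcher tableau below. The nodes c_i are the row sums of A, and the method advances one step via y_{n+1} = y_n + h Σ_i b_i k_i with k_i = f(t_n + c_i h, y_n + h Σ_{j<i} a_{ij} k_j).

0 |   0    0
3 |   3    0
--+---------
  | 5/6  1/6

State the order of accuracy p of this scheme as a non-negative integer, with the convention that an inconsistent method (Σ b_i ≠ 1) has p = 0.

2

b = (5/6, 1/6)
c = (0, 3)
Σ b_i: 5/6·1 + 1/6·1 = 1 ✓
b·c: 1/6·3 = 1/2 ✓; 2 stages ⇒ order 2.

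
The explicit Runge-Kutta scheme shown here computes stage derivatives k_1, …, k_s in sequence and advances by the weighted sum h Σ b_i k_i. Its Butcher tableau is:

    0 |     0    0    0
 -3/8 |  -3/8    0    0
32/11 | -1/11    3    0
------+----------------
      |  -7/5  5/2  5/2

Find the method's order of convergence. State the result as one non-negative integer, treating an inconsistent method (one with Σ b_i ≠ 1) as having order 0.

b = (-7/5, 5/2, 5/2)
c = (0, -3/8, 32/11)
Ac = (0, 0, -9/8)
Σ b_i: (-7/5)·1 + 5/2·1 + 5/2·1 = 18/5 ≠ 1 ⇒ order 0.

0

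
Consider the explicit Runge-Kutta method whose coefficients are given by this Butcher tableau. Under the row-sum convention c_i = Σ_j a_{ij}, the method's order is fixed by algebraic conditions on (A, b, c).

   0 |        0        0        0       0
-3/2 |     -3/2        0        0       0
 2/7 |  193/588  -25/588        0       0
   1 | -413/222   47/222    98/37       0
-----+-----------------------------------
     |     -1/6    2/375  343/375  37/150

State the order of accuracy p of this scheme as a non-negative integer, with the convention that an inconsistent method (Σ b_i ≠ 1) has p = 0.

b = (-1/6, 2/375, 343/375, 37/150)
c = (0, -3/2, 2/7, 1)
Ac = (0, 0, 25/392, 65/148)
Σ b_i: (-1/6)·1 + 2/375·1 + 343/375·1 + 37/150·1 = 1 ✓
b·c: 2/375·(-3/2) + 343/375·2/7 + 37/150·1 = 1/2 ✓
b·c²: 2/375·9/4 + 343/375·4/49 + 37/150·1 = 1/3 ✓
b·Ac: 343/375·25/392 + 37/150·65/148 = 1/6 ✓
b·c³: 2/375·(-27/8) + 343/375·8/343 + 37/150·1 = 1/4 ✓
b·(c∘Ac): 343/375·25/1372 + 37/150·65/148 = 1/8 ✓
b·Ac²: 343/375·(-75/784) + 37/150·205/296 = 1/12 ✓
b·A²c: 37/150·25/148 = 1/24 ✓; 4 stages ⇒ order 4.

4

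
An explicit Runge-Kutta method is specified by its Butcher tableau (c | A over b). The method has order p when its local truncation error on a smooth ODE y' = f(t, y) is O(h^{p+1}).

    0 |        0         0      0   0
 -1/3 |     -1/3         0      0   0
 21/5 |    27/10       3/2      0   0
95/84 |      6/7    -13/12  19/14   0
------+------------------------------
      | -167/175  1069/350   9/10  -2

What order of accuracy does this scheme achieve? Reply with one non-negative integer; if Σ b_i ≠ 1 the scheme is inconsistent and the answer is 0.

2

b = (-167/175, 1069/350, 9/10, -2)
c = (0, -1/3, 21/5, 95/84)
Ac = (0, 0, -1/2, 1091/180)
Σ b_i: (-167/175)·1 + 1069/350·1 + 9/10·1 + (-2)·1 = 1 ✓
b·c: 1069/350·(-1/3) + 9/10·21/5 + (-2)·95/84 = 1/2 ✓
b·c²: 1069/350·1/9 + 9/10·441/25 + (-2)·9025/7056 = 2007617/147000 ≠ 1/3 ⇒ order 2.
b·Ac: 9/10·(-1/2) + (-2)·1091/180 = -2263/180 ≠ 1/6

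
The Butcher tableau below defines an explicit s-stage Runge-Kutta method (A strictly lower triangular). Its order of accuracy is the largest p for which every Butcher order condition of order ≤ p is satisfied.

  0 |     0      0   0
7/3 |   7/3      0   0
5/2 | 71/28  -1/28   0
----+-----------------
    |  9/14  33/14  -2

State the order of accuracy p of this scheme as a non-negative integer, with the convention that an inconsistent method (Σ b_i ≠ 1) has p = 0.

b = (9/14, 33/14, -2)
c = (0, 7/3, 5/2)
Ac = (0, 0, -1/12)
Σ b_i: 9/14·1 + 33/14·1 + (-2)·1 = 1 ✓
b·c: 33/14·7/3 + (-2)·5/2 = 1/2 ✓
b·c²: 33/14·49/9 + (-2)·25/4 = 1/3 ✓
b·Ac: (-2)·(-1/12) = 1/6 ✓; 3 stages ⇒ order 3.

3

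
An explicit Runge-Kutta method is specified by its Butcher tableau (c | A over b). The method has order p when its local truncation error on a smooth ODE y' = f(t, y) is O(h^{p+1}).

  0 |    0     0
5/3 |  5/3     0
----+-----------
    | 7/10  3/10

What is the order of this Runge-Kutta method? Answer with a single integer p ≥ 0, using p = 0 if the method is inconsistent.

2

b = (7/10, 3/10)
c = (0, 5/3)
Σ b_i: 7/10·1 + 3/10·1 = 1 ✓
b·c: 3/10·5/3 = 1/2 ✓; 2 stages ⇒ order 2.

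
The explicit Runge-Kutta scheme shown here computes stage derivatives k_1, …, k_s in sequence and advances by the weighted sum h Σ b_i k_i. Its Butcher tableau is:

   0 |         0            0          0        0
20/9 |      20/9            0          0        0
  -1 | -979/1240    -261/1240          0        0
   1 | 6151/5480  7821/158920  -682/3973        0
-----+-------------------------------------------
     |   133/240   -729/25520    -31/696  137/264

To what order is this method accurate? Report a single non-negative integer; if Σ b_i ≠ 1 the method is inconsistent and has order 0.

b = (133/240, -729/25520, -31/696, 137/264)
c = (0, 20/9, -1, 1)
Ac = (0, 0, -29/62, 77/274)
Σ b_i: 133/240·1 + (-729/25520)·1 + (-31/696)·1 + 137/264·1 = 1 ✓
b·c: (-729/25520)·20/9 + (-31/696)·(-1) + 137/264·1 = 1/2 ✓
b·c²: (-729/25520)·400/81 + (-31/696)·1 + 137/264·1 = 1/3 ✓
b·Ac: (-31/696)·(-29/62) + 137/264·77/274 = 1/6 ✓
b·c³: (-729/25520)·8000/729 + (-31/696)·(-1) + 137/264·1 = 1/4 ✓
b·(c∘Ac): (-31/696)·29/62 + 137/264·77/274 = 1/8 ✓
b·Ac²: (-31/696)·(-290/279) + 137/264·88/1233 = 1/12 ✓
b·A²c: 137/264·11/137 = 1/24 ✓; 4 stages ⇒ order 4.

4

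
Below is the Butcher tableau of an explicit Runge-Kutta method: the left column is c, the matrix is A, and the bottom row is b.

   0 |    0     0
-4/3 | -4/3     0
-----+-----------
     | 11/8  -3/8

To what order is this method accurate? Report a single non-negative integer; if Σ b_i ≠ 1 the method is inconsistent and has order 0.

2

b = (11/8, -3/8)
c = (0, -4/3)
Σ b_i: 11/8·1 + (-3/8)·1 = 1 ✓
b·c: (-3/8)·(-4/3) = 1/2 ✓; 2 stages ⇒ order 2.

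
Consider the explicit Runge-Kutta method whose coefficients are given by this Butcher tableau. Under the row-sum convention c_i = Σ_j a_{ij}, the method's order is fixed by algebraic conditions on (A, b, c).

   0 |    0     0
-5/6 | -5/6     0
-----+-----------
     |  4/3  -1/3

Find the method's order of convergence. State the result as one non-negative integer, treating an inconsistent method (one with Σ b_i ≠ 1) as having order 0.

b = (4/3, -1/3)
c = (0, -5/6)
Σ b_i: 4/3·1 + (-1/3)·1 = 1 ✓
b·c: (-1/3)·(-5/6) = 5/18 ≠ 1/2 ⇒ order 1.

1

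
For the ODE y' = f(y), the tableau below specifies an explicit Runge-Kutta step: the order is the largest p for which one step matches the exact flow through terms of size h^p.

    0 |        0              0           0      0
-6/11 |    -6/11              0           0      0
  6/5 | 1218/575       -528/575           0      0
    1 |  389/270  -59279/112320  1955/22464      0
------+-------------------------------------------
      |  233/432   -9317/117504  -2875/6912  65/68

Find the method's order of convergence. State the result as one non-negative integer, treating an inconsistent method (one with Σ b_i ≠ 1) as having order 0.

b = (233/432, -9317/117504, -2875/6912, 65/68)
c = (0, -6/11, 6/5, 1)
Ac = (0, 0, 288/575, 51/130)
Σ b_i: 233/432·1 + (-9317/117504)·1 + (-2875/6912)·1 + 65/68·1 = 1 ✓
b·c: (-9317/117504)·(-6/11) + (-2875/6912)·6/5 + 65/68·1 = 1/2 ✓
b·c²: (-9317/117504)·36/121 + (-2875/6912)·36/25 + 65/68·1 = 1/3 ✓
b·Ac: (-2875/6912)·288/575 + 65/68·51/130 = 1/6 ✓
b·c³: (-9317/117504)·(-216/1331) + (-2875/6912)·216/125 + 65/68·1 = 1/4 ✓
b·(c∘Ac): (-2875/6912)·1728/2875 + 65/68·51/130 = 1/8 ✓
b·Ac²: (-2875/6912)·(-1728/6325) + 65/68·(-68/2145) = 1/12 ✓
b·A²c: 65/68·17/390 = 1/24 ✓; 4 stages ⇒ order 4.

4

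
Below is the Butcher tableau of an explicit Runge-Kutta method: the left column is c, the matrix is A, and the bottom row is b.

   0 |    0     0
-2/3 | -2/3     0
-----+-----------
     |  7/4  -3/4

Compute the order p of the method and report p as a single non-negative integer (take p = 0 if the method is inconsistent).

b = (7/4, -3/4)
c = (0, -2/3)
Σ b_i: 7/4·1 + (-3/4)·1 = 1 ✓
b·c: (-3/4)·(-2/3) = 1/2 ✓; 2 stages ⇒ order 2.

2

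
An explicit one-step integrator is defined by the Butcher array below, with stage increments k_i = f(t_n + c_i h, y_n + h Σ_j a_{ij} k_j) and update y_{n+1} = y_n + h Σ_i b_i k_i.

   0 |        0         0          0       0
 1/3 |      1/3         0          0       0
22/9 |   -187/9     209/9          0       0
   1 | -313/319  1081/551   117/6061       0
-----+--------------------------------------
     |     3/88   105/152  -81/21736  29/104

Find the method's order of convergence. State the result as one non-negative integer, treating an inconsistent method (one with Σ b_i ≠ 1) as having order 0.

b = (3/88, 105/152, -81/21736, 29/104)
c = (0, 1/3, 22/9, 1)
Ac = (0, 0, 209/27, 61/87)
Σ b_i: 3/88·1 + 105/152·1 + (-81/21736)·1 + 29/104·1 = 1 ✓
b·c: 105/152·1/3 + (-81/21736)·22/9 + 29/104·1 = 1/2 ✓
b·c²: 105/152·1/9 + (-81/21736)·484/81 + 29/104·1 = 1/3 ✓
b·Ac: (-81/21736)·209/27 + 29/104·61/87 = 1/6 ✓
b·c³: 105/152·1/27 + (-81/21736)·10648/729 + 29/104·1 = 1/4 ✓
b·(c∘Ac): (-81/21736)·4598/243 + 29/104·61/87 = 1/8 ✓
b·Ac²: (-81/21736)·209/81 + 29/104·1/3 = 1/12 ✓
b·A²c: 29/104·13/87 = 1/24 ✓; 4 stages ⇒ order 4.

4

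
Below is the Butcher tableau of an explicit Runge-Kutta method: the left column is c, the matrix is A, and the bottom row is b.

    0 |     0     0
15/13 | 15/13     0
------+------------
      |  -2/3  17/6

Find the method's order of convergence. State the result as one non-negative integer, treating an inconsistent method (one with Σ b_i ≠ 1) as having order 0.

b = (-2/3, 17/6)
c = (0, 15/13)
Σ b_i: (-2/3)·1 + 17/6·1 = 13/6 ≠ 1 ⇒ order 0.

0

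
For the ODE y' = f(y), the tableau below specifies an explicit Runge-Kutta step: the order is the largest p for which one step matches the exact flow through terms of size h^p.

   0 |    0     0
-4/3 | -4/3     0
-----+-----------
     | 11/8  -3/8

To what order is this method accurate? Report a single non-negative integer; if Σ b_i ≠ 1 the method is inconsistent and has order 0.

2

b = (11/8, -3/8)
c = (0, -4/3)
Σ b_i: 11/8·1 + (-3/8)·1 = 1 ✓
b·c: (-3/8)·(-4/3) = 1/2 ✓; 2 stages ⇒ order 2.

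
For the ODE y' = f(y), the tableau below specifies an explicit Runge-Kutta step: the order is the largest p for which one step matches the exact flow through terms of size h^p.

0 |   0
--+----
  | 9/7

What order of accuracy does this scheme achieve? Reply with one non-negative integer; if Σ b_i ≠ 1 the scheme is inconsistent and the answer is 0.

b = (9/7)
c = (0)
Σ b_i: 9/7·1 = 9/7 ≠ 1 ⇒ order 0.

0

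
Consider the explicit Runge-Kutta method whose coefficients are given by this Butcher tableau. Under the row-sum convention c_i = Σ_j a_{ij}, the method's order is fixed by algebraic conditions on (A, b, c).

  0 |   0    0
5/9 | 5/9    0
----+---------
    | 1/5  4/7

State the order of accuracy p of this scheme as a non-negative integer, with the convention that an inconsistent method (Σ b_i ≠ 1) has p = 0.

0

b = (1/5, 4/7)
c = (0, 5/9)
Σ b_i: 1/5·1 + 4/7·1 = 27/35 ≠ 1 ⇒ order 0.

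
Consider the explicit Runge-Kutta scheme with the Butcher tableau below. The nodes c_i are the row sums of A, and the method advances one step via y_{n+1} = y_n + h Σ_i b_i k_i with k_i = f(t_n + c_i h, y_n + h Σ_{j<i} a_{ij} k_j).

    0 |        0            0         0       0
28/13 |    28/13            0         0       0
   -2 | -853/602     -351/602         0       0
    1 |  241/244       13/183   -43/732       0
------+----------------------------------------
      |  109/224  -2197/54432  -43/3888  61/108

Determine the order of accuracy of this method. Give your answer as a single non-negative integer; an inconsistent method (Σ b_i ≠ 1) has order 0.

4

b = (109/224, -2197/54432, -43/3888, 61/108)
c = (0, 28/13, -2, 1)
Ac = (0, 0, -54/43, 33/122)
Σ b_i: 109/224·1 + (-2197/54432)·1 + (-43/3888)·1 + 61/108·1 = 1 ✓
b·c: (-2197/54432)·28/13 + (-43/3888)·(-2) + 61/108·1 = 1/2 ✓
b·c²: (-2197/54432)·784/169 + (-43/3888)·4 + 61/108·1 = 1/3 ✓
b·Ac: (-43/3888)·(-54/43) + 61/108·33/122 = 1/6 ✓
b·c³: (-2197/54432)·21952/2197 + (-43/3888)·(-8) + 61/108·1 = 1/4 ✓
b·(c∘Ac): (-43/3888)·108/43 + 61/108·33/122 = 1/8 ✓
b·Ac²: (-43/3888)·(-1512/559) + 61/108·75/793 = 1/12 ✓
b·A²c: 61/108·9/122 = 1/24 ✓; 4 stages ⇒ order 4.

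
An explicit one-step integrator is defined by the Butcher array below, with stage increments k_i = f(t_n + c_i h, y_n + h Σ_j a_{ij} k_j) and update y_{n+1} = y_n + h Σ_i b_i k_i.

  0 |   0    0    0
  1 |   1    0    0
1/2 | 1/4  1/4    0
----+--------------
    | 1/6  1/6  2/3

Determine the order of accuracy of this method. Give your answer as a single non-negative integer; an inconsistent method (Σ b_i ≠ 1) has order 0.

3

b = (1/6, 1/6, 2/3)
c = (0, 1, 1/2)
Ac = (0, 0, 1/4)
Σ b_i: 1/6·1 + 1/6·1 + 2/3·1 = 1 ✓
b·c: 1/6·1 + 2/3·1/2 = 1/2 ✓
b·c²: 1/6·1 + 2/3·1/4 = 1/3 ✓
b·Ac: 2/3·1/4 = 1/6 ✓; 3 stages ⇒ order 3.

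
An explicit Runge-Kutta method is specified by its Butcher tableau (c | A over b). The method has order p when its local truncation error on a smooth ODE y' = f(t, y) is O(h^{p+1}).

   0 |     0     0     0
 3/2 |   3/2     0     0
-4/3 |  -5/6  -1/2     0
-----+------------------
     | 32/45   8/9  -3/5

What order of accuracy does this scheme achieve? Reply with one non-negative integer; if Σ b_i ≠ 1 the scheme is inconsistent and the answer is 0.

b = (32/45, 8/9, -3/5)
c = (0, 3/2, -4/3)
Ac = (0, 0, -3/4)
Σ b_i: 32/45·1 + 8/9·1 + (-3/5)·1 = 1 ✓
b·c: 8/9·3/2 + (-3/5)·(-4/3) = 32/15 ≠ 1/2 ⇒ order 1.

1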